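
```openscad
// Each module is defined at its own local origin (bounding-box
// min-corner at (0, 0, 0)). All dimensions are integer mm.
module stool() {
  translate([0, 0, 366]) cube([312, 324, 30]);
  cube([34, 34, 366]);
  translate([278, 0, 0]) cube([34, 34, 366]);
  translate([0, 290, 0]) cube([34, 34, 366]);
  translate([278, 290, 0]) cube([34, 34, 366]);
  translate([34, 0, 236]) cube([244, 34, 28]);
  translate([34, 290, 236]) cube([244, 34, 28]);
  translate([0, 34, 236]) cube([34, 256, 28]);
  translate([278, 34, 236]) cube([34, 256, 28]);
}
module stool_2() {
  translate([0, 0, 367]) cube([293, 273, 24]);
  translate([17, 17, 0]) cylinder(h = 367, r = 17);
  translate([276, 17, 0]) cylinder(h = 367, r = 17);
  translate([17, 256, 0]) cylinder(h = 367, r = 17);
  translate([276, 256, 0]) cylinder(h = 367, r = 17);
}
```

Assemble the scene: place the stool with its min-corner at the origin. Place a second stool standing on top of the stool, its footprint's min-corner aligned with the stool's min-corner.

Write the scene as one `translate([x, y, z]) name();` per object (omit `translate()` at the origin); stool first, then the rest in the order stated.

stool();
translate([0, 0, 396]) stool_2();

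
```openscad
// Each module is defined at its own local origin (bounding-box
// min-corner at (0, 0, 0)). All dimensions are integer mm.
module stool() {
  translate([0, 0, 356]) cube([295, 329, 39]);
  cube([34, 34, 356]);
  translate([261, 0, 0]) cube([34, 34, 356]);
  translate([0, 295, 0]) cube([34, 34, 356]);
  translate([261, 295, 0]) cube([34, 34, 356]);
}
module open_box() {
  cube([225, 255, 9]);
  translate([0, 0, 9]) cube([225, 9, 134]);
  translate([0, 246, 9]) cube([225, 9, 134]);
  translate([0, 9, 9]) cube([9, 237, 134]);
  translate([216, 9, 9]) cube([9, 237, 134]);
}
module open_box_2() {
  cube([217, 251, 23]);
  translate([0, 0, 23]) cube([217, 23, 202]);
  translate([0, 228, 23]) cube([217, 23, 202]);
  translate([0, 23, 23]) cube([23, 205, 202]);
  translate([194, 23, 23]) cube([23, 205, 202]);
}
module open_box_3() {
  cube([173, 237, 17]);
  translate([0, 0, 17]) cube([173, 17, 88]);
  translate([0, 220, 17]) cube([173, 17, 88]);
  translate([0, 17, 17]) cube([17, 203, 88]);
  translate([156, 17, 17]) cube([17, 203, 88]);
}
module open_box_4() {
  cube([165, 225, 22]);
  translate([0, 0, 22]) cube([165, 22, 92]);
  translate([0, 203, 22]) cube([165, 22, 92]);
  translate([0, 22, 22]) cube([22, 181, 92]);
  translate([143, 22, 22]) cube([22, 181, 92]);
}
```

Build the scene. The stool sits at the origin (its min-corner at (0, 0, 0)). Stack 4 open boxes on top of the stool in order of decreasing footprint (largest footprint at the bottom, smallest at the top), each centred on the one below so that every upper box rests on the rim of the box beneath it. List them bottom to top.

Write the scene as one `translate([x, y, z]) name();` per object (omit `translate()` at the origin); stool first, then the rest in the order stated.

stool();
translate([35, 37, 395]) open_box();
translate([39, 39, 538]) open_box_2();
translate([61, 46, 763]) open_box_3();
translate([65, 52, 868]) open_box_4();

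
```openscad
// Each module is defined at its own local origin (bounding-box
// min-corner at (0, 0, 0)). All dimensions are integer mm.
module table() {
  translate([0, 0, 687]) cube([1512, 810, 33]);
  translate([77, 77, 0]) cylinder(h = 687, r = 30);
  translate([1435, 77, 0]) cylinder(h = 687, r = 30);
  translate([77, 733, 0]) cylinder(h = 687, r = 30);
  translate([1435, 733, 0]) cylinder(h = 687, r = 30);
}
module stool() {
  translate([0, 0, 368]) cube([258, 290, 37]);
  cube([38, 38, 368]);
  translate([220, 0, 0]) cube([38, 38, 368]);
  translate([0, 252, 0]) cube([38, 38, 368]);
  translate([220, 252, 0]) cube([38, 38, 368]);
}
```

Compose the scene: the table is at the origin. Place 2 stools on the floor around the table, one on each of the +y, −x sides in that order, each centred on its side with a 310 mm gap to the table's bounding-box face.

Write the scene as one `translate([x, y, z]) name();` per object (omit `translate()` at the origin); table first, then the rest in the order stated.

table();
translate([627, 1120, 0]) stool();
translate([-568, 260, 0]) stool();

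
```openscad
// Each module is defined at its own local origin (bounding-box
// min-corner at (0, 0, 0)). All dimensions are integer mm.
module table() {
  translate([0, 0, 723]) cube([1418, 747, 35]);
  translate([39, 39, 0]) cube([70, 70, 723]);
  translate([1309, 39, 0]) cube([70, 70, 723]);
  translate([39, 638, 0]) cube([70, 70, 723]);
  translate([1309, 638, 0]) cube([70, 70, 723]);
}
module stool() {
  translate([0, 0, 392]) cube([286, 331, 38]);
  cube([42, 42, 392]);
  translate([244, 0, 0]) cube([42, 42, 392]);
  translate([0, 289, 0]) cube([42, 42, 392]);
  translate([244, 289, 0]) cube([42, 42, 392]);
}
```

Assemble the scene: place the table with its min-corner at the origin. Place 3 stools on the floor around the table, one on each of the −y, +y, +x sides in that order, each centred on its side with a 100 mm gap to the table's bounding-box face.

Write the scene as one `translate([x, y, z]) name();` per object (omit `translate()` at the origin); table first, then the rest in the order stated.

table();
translate([566, -431, 0]) stool();
translate([566, 847, 0]) stool();
translate([1518, 208, 0]) stool();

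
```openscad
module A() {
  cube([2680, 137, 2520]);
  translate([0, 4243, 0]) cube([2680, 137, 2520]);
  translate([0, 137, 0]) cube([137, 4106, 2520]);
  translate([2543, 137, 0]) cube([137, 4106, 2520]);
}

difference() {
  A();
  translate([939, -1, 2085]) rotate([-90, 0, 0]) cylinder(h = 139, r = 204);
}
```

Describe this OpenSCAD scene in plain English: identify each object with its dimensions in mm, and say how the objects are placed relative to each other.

A is the wall frame of a small rectangular building: four walls, each 2520 mm tall and 137 mm thick, enclosing a footprint 2680 mm (x) by 4380 mm (y) outside-to-outside, with no floor or roof. The front and back walls (the −y and +y sides) span the full width; the two side walls fit between them.

The house frame has a circular hole of radius 204 mm through its front wall, centred at (x = 939, z = 2085).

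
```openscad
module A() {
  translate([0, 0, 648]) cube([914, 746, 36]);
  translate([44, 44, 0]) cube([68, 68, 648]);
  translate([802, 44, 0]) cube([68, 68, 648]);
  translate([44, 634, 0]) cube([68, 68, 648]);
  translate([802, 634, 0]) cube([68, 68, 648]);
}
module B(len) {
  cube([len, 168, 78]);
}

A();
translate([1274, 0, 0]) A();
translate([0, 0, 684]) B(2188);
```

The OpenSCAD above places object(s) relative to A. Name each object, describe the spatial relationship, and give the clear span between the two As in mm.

A is a table. B is a beam. A beam spans the tops of two tables. The clear span between the two tables is 360 mm.

Second table starts at x = 1274; first ends at x = 914; clear span = 1274 − 914 = 360 mm.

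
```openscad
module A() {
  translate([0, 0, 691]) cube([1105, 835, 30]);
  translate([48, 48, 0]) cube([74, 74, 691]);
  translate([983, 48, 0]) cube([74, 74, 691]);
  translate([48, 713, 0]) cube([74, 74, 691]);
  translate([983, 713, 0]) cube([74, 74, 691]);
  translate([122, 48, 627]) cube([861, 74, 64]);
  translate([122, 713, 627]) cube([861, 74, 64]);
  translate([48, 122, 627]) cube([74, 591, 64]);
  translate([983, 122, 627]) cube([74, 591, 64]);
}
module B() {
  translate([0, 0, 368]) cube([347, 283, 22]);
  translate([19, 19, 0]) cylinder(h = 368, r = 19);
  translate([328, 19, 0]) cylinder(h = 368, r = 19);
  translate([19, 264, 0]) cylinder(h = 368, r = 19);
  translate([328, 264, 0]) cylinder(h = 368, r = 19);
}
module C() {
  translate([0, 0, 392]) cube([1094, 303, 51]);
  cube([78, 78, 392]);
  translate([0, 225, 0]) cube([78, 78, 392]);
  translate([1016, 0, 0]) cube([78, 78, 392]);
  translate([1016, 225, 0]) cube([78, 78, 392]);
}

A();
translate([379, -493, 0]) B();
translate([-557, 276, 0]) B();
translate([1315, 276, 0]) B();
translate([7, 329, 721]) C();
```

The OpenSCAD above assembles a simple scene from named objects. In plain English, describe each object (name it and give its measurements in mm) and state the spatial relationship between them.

A is a table: top 1105 mm (x) × 835 mm (y), 30 mm thick, upper face at z = 721 mm, on four 74×74 mm square legs, each inset 48 mm from the nearest pair of top edges, running from z = 0 to the bottom of the top. Four apron rails, 74 mm thick and 64 mm tall, run between adjacent legs with their top edges flush with the underside of the top and their outer faces flush with the legs' outer faces.

B is a four-legged stool. The seat is 347×283 mm, 22 mm thick, top at z = 390 mm. It stands on four round legs, each 38 mm in diameter, from z = 0 to the seat underside, each leg's axis is inset half a diameter from the nearest pair of seat edges (so the leg's bounding box is flush with the corner).

C is a long wooden bench with a 1094 mm (x) × 303 mm (y) seat, 51 mm thick, its top surface 443 mm above the floor. Four 78 mm square legs at the seat corners, flush with the edges, run from z = 0 to the seat underside.

Three stools sit around the table at the −y, −x, +x sides. The bench is on top of the table.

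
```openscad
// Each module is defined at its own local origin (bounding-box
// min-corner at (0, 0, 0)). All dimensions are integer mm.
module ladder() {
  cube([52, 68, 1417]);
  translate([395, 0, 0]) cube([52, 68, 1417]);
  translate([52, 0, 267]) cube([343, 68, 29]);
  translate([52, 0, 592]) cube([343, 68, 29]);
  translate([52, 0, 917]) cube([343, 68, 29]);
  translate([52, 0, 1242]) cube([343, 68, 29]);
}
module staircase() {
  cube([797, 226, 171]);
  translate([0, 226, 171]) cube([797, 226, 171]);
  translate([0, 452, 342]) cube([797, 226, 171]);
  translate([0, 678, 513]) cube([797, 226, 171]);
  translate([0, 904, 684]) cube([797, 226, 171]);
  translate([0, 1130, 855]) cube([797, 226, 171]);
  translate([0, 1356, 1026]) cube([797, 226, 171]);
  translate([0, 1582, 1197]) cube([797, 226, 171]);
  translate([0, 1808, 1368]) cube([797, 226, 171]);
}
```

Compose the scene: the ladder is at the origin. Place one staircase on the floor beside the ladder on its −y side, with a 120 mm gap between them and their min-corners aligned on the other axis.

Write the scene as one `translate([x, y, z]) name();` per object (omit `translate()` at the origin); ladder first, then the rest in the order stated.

ladder();
translate([0, -2154, 0]) staircase();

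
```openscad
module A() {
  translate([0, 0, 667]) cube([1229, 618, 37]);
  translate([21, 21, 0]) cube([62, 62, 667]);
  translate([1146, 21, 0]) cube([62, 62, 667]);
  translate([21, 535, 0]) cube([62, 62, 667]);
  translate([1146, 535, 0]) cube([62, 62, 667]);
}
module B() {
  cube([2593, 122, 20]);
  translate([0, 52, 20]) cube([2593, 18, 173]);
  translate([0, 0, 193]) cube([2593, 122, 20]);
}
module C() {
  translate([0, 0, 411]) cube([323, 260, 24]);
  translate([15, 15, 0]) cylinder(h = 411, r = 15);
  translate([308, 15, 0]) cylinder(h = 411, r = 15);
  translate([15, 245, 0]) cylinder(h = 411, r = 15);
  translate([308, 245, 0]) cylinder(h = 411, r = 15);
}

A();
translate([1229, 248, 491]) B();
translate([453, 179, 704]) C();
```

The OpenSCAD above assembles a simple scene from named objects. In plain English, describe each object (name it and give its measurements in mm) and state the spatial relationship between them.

A is a table with a 1229×618 mm rectangular top, 37 mm thick, top surface at z = 704 mm, supported by four 62×62 mm square legs, each inset 21 mm from the nearest pair of top edges, running from the floor.

B is an I-beam lying along x, 2593 mm long. Overall section height 213 mm. Two flanges 122 mm wide (y) and 20 mm thick, one on the floor and one at the top; a web 18 mm thick runs between them, centred on the flange width.

C is a four-legged stool. The seat is a 323×260×24 mm slab whose top surface is at z = 435 mm; four round legs, each 30 mm in diameter, run from the floor (z = 0) to the underside of the seat, each leg's axis is inset half a diameter from the nearest pair of seat edges (so the leg's bounding box is flush with the corner).

The I-beam is beside the table with their tops flush at z = 704. The stool is on top of the table, centred.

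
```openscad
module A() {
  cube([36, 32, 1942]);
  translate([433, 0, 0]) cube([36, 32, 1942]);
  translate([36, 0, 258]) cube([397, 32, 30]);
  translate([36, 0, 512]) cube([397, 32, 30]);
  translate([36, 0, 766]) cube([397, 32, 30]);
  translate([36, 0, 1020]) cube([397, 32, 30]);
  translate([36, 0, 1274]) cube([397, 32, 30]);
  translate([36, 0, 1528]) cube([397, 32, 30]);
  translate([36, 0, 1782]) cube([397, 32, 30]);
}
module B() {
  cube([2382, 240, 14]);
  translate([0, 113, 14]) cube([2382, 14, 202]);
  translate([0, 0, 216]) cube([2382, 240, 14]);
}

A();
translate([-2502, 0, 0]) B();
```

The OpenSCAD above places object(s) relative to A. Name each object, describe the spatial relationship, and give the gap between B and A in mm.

A is a ladder. B is an I-beam. The I-beam is on the floor beside the ladder on its −x side. The gap between the I-beam and the ladder is 120 mm.

The I-beam's nearest face is 120 mm from the ladder's −x face.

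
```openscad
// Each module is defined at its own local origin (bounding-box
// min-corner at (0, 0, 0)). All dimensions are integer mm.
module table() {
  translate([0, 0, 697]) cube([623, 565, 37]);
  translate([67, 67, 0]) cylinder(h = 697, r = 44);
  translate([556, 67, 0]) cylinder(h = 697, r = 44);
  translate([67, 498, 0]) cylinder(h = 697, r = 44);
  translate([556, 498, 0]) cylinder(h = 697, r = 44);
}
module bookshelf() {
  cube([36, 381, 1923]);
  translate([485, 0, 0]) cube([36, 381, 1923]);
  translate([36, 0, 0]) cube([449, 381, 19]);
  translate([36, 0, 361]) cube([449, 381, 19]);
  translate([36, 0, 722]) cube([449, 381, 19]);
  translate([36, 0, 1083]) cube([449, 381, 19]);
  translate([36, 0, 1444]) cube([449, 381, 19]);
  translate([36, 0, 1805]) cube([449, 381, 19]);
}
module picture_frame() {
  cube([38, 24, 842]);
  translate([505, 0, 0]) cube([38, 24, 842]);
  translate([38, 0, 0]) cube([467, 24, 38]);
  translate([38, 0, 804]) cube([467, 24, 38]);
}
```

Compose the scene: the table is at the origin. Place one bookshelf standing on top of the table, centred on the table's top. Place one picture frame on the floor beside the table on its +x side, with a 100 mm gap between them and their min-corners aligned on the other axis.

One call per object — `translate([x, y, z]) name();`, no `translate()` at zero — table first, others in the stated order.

table();
translate([51, 92, 734]) bookshelf();
translate([723, 0, 0]) picture_frame();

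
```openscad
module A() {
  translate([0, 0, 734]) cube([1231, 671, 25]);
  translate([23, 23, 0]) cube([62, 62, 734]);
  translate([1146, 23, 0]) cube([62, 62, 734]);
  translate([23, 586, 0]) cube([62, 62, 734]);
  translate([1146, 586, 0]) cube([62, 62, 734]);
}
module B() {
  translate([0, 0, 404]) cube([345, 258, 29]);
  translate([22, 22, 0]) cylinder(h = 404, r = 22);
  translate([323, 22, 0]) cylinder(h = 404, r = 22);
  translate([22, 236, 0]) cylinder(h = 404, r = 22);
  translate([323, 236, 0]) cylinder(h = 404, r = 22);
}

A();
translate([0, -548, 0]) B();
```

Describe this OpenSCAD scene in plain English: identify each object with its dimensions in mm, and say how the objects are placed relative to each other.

A is a table with a 1231×671 mm rectangular top, 25 mm thick, top surface at z = 759 mm, supported by four 62×62 mm square legs, each inset 23 mm from the nearest pair of top edges, running from the floor.

B is a simple wooden stool: a rectangular seat 345 mm (x) by 258 mm (y), 29 mm thick, top face at z = 433 mm, on four round legs, each 44 mm in diameter. The legs rest on z = 0, each leg's axis is inset half a diameter from the nearest pair of seat edges (so the leg's bounding box is flush with the corner).

The stool is on the floor beside the table on its −y side.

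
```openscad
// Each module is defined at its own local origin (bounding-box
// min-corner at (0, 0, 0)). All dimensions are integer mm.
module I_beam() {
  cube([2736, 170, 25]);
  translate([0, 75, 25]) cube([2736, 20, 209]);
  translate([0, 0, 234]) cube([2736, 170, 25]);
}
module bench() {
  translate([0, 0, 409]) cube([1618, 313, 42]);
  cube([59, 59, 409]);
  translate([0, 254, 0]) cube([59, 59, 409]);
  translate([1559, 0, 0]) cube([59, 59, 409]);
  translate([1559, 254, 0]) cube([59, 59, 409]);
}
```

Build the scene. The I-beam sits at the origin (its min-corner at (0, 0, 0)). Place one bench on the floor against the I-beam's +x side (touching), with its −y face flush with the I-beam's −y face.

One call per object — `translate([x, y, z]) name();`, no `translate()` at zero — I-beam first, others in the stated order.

I_beam();
translate([2736, 0, 0]) bench();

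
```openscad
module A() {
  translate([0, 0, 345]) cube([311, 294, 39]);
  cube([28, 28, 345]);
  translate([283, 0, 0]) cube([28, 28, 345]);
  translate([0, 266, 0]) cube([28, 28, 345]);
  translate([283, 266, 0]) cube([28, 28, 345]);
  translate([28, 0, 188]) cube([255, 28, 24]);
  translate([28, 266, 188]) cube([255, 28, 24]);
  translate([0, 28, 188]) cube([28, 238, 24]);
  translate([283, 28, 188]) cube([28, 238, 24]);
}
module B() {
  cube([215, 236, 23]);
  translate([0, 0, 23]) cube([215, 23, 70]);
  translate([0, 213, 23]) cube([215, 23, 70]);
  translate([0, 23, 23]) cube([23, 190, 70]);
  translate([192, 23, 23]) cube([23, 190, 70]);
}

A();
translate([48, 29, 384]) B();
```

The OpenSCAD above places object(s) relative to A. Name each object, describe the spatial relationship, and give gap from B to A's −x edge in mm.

The open box's min-x is at 48; the stool's min-x is 0; gap = 48 mm.

A is a stool. B is an open box. The open box is on top of the stool, centred. The gap from the open box to the stool's −x edge is 48 mm.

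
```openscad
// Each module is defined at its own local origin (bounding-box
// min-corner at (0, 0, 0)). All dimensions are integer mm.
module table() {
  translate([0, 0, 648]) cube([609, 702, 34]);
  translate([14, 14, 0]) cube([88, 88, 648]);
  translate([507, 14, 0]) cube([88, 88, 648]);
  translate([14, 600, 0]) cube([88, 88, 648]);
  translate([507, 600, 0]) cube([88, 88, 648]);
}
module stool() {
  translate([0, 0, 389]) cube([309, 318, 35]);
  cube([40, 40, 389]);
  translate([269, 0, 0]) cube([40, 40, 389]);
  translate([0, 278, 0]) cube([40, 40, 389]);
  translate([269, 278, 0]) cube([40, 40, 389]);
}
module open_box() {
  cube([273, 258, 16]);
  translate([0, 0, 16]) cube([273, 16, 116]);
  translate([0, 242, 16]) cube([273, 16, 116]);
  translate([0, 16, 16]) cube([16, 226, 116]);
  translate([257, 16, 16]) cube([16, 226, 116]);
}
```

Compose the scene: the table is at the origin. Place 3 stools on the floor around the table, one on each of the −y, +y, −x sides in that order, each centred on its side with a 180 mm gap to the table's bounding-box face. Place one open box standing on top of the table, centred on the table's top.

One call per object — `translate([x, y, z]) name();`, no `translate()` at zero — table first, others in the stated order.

table();
translate([150, -498, 0]) stool();
translate([150, 882, 0]) stool();
translate([-489, 192, 0]) stool();
translate([168, 222, 682]) open_box();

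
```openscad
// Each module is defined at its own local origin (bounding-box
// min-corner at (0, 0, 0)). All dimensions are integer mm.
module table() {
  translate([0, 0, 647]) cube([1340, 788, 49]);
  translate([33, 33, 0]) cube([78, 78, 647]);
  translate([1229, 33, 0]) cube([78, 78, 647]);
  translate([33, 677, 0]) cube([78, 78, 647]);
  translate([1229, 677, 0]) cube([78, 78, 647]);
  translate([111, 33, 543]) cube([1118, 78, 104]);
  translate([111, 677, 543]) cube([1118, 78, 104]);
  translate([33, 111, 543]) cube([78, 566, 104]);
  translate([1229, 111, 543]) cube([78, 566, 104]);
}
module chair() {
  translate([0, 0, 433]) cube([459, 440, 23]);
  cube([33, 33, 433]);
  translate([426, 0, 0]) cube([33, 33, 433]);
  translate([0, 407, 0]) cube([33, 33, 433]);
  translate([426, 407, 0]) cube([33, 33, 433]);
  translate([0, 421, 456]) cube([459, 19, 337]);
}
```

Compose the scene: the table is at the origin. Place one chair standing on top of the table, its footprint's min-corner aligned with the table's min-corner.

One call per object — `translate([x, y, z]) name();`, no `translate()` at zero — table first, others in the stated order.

table();
translate([0, 0, 696]) chair();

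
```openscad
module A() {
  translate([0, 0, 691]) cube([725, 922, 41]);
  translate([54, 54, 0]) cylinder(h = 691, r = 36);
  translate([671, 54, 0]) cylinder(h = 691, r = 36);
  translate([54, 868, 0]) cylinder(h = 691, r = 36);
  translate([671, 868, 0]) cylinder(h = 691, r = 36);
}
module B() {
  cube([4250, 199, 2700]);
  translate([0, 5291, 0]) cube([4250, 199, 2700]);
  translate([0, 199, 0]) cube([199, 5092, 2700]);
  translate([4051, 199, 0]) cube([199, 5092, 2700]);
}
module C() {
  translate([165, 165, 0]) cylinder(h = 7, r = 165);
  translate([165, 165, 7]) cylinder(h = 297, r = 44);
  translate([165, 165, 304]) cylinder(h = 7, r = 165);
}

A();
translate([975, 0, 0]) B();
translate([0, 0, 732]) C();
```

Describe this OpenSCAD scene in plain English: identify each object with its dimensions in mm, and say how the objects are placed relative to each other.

A is a rectangular dining table. The top is 725×922×41 mm with its upper surface at z = 732 mm. It stands on four round legs of 72 mm diameter, each leg's bounding box inset 18 mm from the nearest pair of top edges, running from the floor to the underside of the top.

B is the wall frame of a small rectangular building: four walls, each 2700 mm tall and 199 mm thick, enclosing a footprint 4250 mm (x) by 5490 mm (y) outside-to-outside, with no floor or roof. The front and back walls (the −y and +y sides) span the full width; the two side walls fit between them.

C is a spool: two coaxial disc flanges of radius 165 mm and thickness 7 mm, joined by a core cylinder of radius 44 mm and height 297 mm. The lower flange rests on z = 0 and the three cylinders share a vertical axis.

The house frame is on the floor beside the table on its +x side. The spool is on top of the table.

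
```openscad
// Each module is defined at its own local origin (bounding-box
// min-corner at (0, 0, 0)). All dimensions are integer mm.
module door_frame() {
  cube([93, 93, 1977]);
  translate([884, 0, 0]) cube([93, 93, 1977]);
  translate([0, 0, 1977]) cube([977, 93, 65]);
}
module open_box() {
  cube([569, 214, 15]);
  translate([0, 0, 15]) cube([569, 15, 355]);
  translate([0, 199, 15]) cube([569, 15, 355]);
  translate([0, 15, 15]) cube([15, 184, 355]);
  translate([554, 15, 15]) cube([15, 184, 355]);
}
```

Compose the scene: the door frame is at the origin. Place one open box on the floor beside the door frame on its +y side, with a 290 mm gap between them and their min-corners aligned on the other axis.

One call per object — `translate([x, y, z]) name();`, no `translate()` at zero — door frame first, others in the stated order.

door_frame();
translate([0, 383, 0]) open_box();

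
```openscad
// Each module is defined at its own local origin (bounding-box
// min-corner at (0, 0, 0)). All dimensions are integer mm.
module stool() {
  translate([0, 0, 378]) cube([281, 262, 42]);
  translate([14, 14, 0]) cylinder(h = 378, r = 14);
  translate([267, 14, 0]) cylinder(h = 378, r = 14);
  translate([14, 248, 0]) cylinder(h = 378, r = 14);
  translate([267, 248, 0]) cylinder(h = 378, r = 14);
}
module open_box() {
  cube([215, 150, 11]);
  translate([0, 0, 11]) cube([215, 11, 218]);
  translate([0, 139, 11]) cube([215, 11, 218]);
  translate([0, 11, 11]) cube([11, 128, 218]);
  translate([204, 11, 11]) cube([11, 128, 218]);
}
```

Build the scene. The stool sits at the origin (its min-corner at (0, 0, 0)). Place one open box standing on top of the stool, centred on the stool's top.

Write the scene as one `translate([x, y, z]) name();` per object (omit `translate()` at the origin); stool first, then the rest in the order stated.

stool();
translate([33, 56, 420]) open_box();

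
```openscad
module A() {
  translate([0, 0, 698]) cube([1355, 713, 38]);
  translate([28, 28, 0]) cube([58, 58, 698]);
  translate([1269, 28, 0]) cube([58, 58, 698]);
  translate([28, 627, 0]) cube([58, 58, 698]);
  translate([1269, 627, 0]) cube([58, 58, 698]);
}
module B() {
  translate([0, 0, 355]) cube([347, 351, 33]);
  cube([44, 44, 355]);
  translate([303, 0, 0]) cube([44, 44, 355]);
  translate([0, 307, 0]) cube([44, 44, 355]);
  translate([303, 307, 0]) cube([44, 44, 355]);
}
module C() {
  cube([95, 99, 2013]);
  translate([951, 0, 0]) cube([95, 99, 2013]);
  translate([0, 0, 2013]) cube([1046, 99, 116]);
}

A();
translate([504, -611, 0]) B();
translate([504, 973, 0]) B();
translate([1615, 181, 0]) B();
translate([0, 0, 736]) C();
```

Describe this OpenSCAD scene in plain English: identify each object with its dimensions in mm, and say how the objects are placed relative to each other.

A is a table: top 1355 mm (x) × 713 mm (y), 38 mm thick, upper face at z = 736 mm, on four 58×58 mm square legs, each inset 28 mm from the nearest pair of top edges, running from z = 0 to the bottom of the top.

B is a four-legged stool. The seat is 347×351 mm, 33 mm thick, top at z = 388 mm. It stands on four square legs, each 44×44 mm in cross-section, from z = 0 to the seat underside, each flush with a corner of the seat.

C is a door frame. The clear opening is 856 mm wide and 2013 mm high. Two 95 mm wide jambs, 99 mm deep, stand either side of the opening from the floor to the top of the opening. A 116 mm thick head sits across the top of both jambs, spanning the full outside width of the frame.

Three stools sit around the table at the −y, +y, +x sides. The door frame is on top of the table.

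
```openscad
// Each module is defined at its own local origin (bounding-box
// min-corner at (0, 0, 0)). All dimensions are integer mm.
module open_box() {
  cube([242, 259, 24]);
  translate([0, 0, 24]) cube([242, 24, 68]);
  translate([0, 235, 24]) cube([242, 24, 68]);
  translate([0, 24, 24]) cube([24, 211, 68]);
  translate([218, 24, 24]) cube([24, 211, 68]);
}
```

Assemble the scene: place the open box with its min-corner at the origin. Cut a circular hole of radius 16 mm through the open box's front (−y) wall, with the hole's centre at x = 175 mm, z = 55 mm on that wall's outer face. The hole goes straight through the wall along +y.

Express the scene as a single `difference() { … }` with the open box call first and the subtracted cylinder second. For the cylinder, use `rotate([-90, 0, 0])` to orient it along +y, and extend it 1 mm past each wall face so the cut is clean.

difference() {
  open_box();
  translate([175, -1, 55]) rotate([-90, 0, 0]) cylinder(h = 26, r = 16);
}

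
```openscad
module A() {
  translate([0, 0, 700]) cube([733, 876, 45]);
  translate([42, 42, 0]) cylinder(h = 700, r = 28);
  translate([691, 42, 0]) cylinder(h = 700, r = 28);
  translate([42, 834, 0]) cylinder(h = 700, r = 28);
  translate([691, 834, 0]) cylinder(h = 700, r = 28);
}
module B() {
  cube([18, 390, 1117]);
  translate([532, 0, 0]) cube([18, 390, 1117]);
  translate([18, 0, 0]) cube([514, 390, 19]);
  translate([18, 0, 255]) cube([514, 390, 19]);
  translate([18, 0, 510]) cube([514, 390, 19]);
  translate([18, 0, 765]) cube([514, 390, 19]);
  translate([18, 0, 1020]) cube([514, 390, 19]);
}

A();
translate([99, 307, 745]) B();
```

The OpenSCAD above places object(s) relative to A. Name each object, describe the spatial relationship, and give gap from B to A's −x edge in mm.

The bookshelf's min-x is at 99; the table's min-x is 0; gap = 99 mm.

A is a table. B is a bookshelf. The bookshelf is on top of the table. The gap from the bookshelf to the table's −x edge is 99 mm.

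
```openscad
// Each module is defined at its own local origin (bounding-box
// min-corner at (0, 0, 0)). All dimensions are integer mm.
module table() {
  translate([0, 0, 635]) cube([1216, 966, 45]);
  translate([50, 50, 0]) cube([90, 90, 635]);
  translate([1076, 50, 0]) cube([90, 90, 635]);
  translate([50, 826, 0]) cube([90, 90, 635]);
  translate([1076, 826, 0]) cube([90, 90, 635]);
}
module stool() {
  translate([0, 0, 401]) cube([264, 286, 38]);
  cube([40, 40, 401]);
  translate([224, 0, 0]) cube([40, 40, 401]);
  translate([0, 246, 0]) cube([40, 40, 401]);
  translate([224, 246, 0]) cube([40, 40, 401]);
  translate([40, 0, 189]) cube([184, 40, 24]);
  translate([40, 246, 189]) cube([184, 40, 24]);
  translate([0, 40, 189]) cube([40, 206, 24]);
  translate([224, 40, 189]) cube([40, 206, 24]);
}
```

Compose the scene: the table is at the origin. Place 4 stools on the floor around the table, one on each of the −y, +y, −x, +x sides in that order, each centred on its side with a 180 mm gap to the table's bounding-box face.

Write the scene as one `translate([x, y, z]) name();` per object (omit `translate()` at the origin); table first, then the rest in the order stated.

table();
translate([476, -466, 0]) stool();
translate([476, 1146, 0]) stool();
translate([-444, 340, 0]) stool();
translate([1396, 340, 0]) stool();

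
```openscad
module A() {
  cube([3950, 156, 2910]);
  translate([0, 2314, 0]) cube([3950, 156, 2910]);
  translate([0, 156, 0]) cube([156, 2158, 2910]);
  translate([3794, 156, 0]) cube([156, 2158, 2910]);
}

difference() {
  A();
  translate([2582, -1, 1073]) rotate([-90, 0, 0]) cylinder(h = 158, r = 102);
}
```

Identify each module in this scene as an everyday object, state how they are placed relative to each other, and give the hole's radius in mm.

The subtracted cylinder has r = 102 mm.

A is a house frame. The house frame has a circular hole through its front wall. The hole's radius is 102 mm.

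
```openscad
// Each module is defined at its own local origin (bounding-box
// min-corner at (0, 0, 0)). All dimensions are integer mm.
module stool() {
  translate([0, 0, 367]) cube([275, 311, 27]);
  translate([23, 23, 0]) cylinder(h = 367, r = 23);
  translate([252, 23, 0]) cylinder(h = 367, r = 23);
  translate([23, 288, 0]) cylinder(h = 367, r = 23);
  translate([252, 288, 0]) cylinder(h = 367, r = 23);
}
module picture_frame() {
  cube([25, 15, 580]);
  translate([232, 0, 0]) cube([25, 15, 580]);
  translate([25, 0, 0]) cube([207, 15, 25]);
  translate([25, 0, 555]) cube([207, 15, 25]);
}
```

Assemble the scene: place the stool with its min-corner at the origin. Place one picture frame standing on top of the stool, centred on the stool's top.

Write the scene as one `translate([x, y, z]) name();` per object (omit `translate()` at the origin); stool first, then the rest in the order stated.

stool();
translate([9, 148, 394]) picture_frame();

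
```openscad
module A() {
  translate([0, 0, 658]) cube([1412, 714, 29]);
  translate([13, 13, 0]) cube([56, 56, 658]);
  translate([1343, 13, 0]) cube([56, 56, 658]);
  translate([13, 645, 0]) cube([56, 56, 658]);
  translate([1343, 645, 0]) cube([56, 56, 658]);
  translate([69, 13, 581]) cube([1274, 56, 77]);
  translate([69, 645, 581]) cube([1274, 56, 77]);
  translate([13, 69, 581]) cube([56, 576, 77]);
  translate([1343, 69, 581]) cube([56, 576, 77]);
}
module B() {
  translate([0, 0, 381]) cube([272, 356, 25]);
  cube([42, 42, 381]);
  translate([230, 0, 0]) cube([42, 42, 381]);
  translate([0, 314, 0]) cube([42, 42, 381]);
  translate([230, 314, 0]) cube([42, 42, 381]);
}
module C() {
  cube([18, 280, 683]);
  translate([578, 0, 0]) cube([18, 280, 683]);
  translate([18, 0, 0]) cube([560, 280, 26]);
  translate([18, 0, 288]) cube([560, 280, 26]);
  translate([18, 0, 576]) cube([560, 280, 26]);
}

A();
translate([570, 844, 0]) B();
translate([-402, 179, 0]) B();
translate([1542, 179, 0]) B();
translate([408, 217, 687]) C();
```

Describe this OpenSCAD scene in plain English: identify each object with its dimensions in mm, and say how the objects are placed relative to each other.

A is a rectangular dining table. The top is 1412×714×29 mm with its upper surface at z = 687 mm. It stands on four 56×56 mm square legs, each inset 13 mm from the nearest pair of top edges, running from the floor to the underside of the top. Four apron rails, 56 mm thick and 77 mm tall, run between adjacent legs with their top edges flush with the underside of the top and their outer faces flush with the legs' outer faces.

B is a four-legged stool. The seat is 272×356 mm, 25 mm thick, top at z = 406 mm. It stands on four square legs, each 42×42 mm in cross-section, from z = 0 to the seat underside, each flush with a corner of the seat.

C is a bookshelf 596 mm wide overall, 280 mm deep and 683 mm tall. The two sides are 18 mm thick vertical panels. 3 horizontal shelves of 26 mm thickness span between the inner faces of the sides; the lowest shelf sits on the floor and shelves are stacked with a clear vertical gap of 262 mm between each pair.

Three stools sit around the table at the +y, −x, +x sides. The bookshelf is on top of the table, centred.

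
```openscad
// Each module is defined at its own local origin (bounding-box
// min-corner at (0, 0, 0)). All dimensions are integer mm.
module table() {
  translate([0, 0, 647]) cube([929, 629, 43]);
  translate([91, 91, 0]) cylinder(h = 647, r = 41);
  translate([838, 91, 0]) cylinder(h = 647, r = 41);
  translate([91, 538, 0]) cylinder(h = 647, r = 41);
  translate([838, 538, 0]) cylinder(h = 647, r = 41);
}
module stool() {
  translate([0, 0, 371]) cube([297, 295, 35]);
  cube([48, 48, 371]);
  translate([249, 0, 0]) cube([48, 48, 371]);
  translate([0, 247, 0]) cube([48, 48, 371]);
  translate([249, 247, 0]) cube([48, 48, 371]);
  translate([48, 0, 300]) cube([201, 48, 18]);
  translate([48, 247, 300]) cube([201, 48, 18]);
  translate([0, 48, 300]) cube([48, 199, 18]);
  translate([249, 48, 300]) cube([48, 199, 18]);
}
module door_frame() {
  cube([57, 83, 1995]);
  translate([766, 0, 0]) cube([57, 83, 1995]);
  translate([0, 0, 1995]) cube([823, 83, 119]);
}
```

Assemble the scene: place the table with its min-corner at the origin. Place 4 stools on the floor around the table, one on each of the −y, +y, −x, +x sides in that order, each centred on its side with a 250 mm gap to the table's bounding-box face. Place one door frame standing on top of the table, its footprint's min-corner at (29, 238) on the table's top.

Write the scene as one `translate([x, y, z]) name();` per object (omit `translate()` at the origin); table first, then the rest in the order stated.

table();
translate([316, -545, 0]) stool();
translate([316, 879, 0]) stool();
translate([-547, 167, 0]) stool();
translate([1179, 167, 0]) stool();
translate([29, 238, 690]) door_frame();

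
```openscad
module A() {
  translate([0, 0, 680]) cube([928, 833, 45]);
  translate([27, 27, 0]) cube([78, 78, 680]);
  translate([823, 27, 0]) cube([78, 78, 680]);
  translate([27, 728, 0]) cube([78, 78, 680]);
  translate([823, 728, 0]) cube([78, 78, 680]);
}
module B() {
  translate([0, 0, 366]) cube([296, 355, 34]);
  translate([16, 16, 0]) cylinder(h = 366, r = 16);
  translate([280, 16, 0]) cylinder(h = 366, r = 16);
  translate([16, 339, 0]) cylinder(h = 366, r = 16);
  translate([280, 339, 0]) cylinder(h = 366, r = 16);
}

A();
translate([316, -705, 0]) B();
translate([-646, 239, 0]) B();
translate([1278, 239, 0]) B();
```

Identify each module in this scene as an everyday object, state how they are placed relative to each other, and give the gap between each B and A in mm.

A is a table. B is a stool. Three stools sit around the table at the −y, −x, +x sides. The gap between each stool and the table is 350 mm.

Each stool's nearest face is 350 mm from the table's bounding box.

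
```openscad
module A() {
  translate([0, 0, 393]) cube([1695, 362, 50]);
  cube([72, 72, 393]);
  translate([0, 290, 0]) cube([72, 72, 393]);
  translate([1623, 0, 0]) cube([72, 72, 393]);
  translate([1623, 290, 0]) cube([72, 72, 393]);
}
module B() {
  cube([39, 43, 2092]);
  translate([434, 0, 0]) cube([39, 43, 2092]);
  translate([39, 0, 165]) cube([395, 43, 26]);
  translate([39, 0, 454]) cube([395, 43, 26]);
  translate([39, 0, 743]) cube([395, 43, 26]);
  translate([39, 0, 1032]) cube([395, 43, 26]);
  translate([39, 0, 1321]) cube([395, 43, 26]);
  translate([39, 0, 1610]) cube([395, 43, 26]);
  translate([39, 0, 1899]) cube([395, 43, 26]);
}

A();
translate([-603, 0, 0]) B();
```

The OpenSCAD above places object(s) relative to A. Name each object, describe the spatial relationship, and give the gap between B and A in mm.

A is a bench. B is a ladder. The ladder is on the floor beside the bench on its −x side. The gap between the ladder and the bench is 130 mm.

The ladder's nearest face is 130 mm from the bench's −x face.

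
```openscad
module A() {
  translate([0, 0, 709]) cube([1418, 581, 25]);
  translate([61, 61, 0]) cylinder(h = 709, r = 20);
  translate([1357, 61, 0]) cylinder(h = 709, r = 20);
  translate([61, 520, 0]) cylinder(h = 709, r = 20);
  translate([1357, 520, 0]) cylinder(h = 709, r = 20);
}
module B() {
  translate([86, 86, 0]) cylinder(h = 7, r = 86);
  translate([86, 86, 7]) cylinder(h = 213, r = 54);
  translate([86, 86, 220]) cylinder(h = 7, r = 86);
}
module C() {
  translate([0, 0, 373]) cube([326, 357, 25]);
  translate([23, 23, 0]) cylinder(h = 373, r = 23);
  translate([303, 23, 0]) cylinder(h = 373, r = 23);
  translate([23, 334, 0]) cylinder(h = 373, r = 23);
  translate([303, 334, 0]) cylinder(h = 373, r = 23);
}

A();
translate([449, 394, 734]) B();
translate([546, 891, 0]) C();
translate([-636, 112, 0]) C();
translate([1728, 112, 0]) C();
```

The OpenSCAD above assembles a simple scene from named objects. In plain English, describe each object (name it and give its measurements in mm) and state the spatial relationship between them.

A is a table with a 1418×581 mm rectangular top, 25 mm thick, top surface at z = 734 mm, supported by four round legs of 40 mm diameter, each leg's bounding box inset 41 mm from the nearest pair of top edges, running from the floor.

B is a spool: two coaxial disc flanges of radius 86 mm and thickness 7 mm, joined by a core cylinder of radius 54 mm and height 213 mm. The lower flange rests on z = 0 and the three cylinders share a vertical axis.

C is a four-legged stool. The seat is 326×357 mm, 25 mm thick, top at z = 398 mm. It stands on four round legs, each 46 mm in diameter, from z = 0 to the seat underside, each leg's axis is inset half a diameter from the nearest pair of seat edges (so the leg's bounding box is flush with the corner).

The spool is on top of the table. Three stools sit around the table at the +y, −x, +x sides.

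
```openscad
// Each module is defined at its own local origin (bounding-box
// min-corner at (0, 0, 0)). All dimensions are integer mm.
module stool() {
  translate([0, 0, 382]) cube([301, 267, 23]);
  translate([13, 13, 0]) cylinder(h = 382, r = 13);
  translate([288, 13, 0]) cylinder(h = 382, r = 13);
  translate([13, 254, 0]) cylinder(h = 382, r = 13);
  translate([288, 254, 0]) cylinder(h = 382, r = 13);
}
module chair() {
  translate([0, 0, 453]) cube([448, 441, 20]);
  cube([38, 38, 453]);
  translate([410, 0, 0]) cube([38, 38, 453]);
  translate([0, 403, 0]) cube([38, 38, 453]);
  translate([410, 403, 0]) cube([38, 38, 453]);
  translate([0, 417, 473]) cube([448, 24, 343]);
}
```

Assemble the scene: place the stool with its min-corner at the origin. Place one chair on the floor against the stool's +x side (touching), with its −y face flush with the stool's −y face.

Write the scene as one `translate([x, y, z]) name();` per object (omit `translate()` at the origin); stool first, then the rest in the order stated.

stool();
translate([301, 0, 0]) chair();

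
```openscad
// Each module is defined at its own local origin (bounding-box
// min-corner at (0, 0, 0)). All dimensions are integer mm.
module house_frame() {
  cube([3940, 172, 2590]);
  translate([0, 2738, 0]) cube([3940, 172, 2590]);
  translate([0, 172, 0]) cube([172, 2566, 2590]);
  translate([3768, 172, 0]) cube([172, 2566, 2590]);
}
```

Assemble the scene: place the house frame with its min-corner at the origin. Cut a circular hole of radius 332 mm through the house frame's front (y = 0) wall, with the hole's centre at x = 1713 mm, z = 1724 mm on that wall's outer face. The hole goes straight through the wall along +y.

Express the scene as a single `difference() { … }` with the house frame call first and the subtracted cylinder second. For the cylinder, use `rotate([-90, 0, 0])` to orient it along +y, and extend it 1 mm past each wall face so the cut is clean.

difference() {
  house_frame();
  translate([1713, -1, 1724]) rotate([-90, 0, 0]) cylinder(h = 174, r = 332);
}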